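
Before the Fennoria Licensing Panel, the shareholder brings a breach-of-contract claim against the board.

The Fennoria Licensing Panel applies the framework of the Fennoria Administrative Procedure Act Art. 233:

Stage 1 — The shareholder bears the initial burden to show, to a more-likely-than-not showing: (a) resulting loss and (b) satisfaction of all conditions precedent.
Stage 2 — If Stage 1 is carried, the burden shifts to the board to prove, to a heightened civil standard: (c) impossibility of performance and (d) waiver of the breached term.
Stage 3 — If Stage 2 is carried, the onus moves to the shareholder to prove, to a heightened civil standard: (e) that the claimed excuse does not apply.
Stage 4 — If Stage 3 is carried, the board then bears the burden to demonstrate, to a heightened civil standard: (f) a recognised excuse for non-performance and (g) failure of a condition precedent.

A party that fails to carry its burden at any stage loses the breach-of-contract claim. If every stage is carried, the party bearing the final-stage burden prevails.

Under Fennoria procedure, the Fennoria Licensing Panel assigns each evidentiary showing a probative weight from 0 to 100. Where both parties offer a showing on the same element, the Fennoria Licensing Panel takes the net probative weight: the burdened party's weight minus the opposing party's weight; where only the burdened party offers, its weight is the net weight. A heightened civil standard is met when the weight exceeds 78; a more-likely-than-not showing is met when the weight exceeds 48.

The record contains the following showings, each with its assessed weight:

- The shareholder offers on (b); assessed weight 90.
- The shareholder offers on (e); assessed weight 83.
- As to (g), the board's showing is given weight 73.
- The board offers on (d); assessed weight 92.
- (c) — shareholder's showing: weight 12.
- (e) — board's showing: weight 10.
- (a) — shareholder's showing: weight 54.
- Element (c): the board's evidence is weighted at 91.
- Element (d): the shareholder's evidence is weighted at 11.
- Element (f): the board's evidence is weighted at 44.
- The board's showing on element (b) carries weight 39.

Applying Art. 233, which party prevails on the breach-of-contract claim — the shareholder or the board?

Stage 1 (shareholder, a more-likely-than-not showing, weight exceeds 48): (a) 54 > 48 — meets; (b) net 90−39=51 > 48 — meets.
  Stage 1 carried; the burden shifts to the board.
Stage 2 (board, a heightened civil standard, weight exceeds 78): (c) net 91−12=79 > 78 — meets; (d) net 92−11=81 > 78 — meets.
  The board carries Stage 2; the shareholder now bears the burden.
Stage 3 (shareholder, a heightened civil standard, weight exceeds 78): (e) net 83−10=73 ≤ 78 — fails.
  The shareholder does not carry Stage 3.
The analysis ends at Stage 3; the board prevails.

board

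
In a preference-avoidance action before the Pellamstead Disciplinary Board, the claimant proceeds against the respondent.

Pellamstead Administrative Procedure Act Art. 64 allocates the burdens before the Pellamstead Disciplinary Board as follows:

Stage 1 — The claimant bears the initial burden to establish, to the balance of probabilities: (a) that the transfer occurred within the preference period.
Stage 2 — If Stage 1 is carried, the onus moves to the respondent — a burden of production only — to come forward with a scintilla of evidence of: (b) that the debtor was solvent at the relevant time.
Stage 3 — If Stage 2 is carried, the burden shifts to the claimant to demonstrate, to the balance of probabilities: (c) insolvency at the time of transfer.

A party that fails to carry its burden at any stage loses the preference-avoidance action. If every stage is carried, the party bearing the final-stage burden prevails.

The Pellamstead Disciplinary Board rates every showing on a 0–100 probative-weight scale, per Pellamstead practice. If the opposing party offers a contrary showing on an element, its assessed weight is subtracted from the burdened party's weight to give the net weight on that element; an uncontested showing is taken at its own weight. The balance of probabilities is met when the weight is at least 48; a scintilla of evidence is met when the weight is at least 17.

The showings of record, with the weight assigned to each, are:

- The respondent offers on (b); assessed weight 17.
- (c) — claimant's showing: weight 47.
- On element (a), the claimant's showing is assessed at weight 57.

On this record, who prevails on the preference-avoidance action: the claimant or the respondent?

Stage 1 — burden on claimant; standard: the balance of probabilities (weight is at least 48).
    (a): 57 ≥ 48 [met]
  Stage 1 carried; the burden shifts to the respondent.
Stage 2 — burden on respondent; standard: a scintilla of evidence (weight is at least 17).
    (b): 17 ≥ 17 [met]
  Stage 2 is satisfied; the onus moves to the claimant.
Stage 3 — burden on claimant; standard: the balance of probabilities (weight is at least 48).
    (c): 47 < 48 [not met]
  Stage 3 not carried; the claimant fails its burden.
The respondent prevails.

respondent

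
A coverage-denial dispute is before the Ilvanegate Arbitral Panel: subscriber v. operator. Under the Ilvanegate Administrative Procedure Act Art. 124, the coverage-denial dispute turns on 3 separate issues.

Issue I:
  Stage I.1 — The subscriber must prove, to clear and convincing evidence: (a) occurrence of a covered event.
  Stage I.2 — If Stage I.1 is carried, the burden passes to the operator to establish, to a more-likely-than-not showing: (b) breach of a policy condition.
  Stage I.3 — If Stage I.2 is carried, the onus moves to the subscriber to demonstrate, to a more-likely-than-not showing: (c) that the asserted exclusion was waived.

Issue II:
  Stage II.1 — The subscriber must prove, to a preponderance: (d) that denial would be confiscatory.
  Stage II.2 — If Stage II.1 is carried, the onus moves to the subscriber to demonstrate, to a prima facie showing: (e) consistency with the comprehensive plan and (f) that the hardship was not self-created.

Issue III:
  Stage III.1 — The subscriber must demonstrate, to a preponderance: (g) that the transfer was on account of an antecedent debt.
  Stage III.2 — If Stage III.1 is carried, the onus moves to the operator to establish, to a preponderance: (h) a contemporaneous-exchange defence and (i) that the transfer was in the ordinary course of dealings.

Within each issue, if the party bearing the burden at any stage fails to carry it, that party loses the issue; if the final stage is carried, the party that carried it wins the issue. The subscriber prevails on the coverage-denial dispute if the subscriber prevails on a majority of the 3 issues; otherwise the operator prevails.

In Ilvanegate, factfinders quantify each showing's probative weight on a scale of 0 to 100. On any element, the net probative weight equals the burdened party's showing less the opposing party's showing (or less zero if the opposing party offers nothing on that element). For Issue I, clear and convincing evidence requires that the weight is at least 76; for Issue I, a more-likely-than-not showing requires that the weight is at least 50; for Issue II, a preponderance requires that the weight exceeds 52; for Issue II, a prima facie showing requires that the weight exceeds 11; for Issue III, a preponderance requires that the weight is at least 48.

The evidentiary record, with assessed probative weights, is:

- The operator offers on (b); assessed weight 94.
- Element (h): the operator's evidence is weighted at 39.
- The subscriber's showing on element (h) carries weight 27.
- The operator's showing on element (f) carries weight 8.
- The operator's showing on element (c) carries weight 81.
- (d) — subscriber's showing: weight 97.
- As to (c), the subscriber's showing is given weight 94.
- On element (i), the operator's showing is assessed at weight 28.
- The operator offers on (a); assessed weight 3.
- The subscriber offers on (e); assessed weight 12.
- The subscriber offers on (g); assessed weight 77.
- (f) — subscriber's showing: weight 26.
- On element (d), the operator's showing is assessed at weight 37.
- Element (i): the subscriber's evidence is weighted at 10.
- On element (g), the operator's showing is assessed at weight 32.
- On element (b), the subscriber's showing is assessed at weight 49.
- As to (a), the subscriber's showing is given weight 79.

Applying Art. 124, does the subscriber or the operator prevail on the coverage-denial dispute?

subscriber

— Issue I —
At Stage I.1 the subscriber must meet clear and convincing evidence (weight is at least 76): on (a) the weight is 79 less the opposing 3 gives net 76, ≥ 76, so (a) meets the standard.
  Stage I.1 carried; the burden shifts to the operator.
At Stage I.2 the operator must meet a more-likely-than-not showing (weight is at least 50): on (b) the weight is 94 less the opposing 49 gives net 45, < 50, so (b) does not meet the standard.
  Stage I.2 not carried; the operator fails its burden.
The subscriber prevails on this issue.
— Issue II —
At Stage II.1 the subscriber must meet a preponderance (weight exceeds 52): on (d) the weight is 97 less the opposing 37 gives net 60, which does exceed 52, so (d) meets the standard.
  Stage II.1 carried; the burden remains with the subscriber.
At Stage II.2 the subscriber must meet a prima facie showing (weight exceeds 11): on (e) the weight is 12, which does exceed 11, so (e) meets the standard; on (f) the weight is 26 less the opposing 8 gives net 18, which does exceed 11, so (f) meets the standard.
  All elements met at the final stage.
Every stage carried; the subscriber prevails on this issue.
— Issue III —
Stage III.1 (subscriber, a preponderance, weight is at least 48): (g) net 77−32=45 < 48 — fails.
  The subscriber does not carry Stage III.1.
The analysis ends at Stage III.1; the operator prevails on this issue.
Per-issue: Issue I → subscriber; Issue II → subscriber; Issue III → operator. The subscriber must prevail on a majority of issues; overall, the subscriber prevails.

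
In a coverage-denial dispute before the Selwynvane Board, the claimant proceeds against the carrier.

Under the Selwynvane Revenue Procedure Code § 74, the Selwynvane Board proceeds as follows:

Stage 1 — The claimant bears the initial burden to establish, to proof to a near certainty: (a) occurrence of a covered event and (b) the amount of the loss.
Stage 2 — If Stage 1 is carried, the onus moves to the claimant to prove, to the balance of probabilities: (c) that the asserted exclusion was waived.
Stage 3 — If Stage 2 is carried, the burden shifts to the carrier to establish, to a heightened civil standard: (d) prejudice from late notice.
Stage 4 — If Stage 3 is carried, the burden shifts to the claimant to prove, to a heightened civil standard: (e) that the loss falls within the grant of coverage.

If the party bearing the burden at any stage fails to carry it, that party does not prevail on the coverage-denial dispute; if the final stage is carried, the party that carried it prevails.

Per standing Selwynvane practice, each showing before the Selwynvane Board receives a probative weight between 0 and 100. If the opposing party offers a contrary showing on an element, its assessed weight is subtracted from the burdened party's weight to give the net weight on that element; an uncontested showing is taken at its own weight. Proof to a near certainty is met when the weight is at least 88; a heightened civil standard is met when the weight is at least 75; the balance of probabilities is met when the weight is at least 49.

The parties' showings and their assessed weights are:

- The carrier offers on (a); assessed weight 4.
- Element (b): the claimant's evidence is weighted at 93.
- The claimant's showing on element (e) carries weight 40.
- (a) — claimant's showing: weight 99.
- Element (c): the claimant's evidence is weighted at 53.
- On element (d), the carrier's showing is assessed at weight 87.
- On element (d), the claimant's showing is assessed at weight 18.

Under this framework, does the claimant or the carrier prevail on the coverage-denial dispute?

claimant

Stage 1 — burden on claimant; standard: proof to a near certainty (weight is at least 88).
    (a): 99 − 4 = 95 ≥ 88 [met]
    (b): 93 ≥ 88 [met]
  Stage 1 is satisfied; the claimant continues to bear the burden.
Stage 2 — burden on claimant; standard: the balance of probabilities (weight is at least 49).
    (c): 53 ≥ 49 [met]
  All elements met. The burden passes to the carrier.
Stage 3 — burden on carrier; standard: a heightened civil standard (weight is at least 75).
    (d): 87 − 18 = 69 < 75 [not met]
  The carrier does not carry Stage 3.
The claimant prevails.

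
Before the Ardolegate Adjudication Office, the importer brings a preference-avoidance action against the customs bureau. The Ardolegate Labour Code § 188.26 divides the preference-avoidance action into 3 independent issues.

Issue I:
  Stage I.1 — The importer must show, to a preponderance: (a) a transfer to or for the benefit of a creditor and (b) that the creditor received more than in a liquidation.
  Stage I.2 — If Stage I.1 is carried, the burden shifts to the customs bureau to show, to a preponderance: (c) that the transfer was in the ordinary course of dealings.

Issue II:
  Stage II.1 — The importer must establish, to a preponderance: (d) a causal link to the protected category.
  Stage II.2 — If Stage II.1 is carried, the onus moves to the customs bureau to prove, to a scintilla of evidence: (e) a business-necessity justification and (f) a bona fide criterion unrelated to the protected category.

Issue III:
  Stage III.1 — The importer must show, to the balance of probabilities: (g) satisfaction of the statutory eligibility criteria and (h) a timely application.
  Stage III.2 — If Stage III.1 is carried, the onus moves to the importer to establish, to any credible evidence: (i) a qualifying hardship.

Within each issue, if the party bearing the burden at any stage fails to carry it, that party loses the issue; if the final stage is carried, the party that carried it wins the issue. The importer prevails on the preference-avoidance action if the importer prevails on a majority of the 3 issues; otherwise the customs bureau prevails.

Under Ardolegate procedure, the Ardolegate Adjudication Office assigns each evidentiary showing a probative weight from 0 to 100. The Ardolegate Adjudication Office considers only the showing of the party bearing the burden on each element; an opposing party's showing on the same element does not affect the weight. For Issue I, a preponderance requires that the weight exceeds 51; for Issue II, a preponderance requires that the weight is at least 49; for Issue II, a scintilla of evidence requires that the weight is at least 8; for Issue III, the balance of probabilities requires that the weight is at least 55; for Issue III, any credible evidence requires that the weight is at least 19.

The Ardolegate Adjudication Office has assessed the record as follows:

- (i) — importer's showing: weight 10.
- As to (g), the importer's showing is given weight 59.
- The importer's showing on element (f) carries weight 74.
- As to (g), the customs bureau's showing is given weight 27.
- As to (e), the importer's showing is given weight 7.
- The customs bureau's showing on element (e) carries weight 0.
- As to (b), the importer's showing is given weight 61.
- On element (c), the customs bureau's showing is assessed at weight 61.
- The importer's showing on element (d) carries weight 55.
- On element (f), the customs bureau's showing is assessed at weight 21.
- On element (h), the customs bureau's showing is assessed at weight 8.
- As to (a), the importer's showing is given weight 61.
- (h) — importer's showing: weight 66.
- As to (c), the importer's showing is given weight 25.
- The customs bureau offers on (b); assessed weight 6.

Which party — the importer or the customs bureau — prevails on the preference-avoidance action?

customs bureau

— Issue I —
Stage I.1 (importer, a preponderance, weight exceeds 51): (a) 61 > 51 — meets; (b) 61 (customs bureau's 6 disregarded) > 51 — meets.
  The importer carries Stage I.1; the customs bureau now bears the burden.
Stage I.2 (customs bureau, a preponderance, weight exceeds 51): (c) 61 (importer's 25 disregarded) > 51 — meets.
  The customs bureau carries the last stage.
All stages carried — the customs bureau prevails on this issue.
— Issue II —
Stage II.1 (importer, a preponderance, weight is at least 49): (d) 55 ≥ 49 — meets.
  Stage II.1 carried; the burden shifts to the customs bureau.
Stage II.2 (customs bureau, a scintilla of evidence, weight is at least 8): (e) 0 (importer's 7 disregarded) < 8 — fails; (f) 21 (importer's 74 disregarded) ≥ 8 — meets.
  Stage II.2 not carried; the customs bureau fails its burden.
The analysis ends at Stage II.2; the importer prevails on this issue.
— Issue III —
Stage III.1 (importer, the balance of probabilities, weight is at least 55): (g) 59 (customs bureau's 27 disregarded) ≥ 55 — meets; (h) 66 (customs bureau's 8 disregarded) ≥ 55 — meets.
  All elements met. The importer retains the burden for Stage III.2.
Stage III.2 (importer, any credible evidence, weight is at least 19): (i) 10 < 19 — fails.
  Stage III.2 not carried; the importer fails its burden.
The analysis ends at Stage III.2; the customs bureau prevails on this issue.
Per-issue: Issue I → customs bureau; Issue II → importer; Issue III → customs bureau. The importer must prevail on a majority of issues; overall, the customs bureau prevails.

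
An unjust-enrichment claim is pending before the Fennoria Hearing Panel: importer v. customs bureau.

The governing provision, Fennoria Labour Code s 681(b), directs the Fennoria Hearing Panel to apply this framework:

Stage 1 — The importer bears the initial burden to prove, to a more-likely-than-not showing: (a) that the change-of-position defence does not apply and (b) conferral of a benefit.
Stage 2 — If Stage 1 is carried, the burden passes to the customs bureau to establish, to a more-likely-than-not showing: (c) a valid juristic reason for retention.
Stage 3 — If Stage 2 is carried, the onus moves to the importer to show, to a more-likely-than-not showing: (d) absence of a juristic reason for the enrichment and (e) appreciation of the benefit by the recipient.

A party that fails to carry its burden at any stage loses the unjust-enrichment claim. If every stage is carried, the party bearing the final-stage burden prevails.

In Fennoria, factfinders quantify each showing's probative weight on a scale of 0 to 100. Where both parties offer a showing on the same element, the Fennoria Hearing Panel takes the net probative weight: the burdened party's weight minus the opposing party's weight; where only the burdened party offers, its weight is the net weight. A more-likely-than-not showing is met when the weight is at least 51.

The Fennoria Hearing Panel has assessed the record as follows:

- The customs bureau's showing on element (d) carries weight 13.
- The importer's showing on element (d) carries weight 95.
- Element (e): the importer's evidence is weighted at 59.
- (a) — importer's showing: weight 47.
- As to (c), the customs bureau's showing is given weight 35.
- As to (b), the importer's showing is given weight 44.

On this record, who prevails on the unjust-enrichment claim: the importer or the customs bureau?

At Stage 1 the importer must meet a more-likely-than-not showing (weight is at least 51): on (a) the weight is 47, < 51, so (a) does not meet the standard; on (b) the weight is 44, < 51, so (b) does not meet the standard.
  Stage 1 not carried; the importer fails its burden.
The analysis ends at Stage 1; the customs bureau prevails.

customs bureau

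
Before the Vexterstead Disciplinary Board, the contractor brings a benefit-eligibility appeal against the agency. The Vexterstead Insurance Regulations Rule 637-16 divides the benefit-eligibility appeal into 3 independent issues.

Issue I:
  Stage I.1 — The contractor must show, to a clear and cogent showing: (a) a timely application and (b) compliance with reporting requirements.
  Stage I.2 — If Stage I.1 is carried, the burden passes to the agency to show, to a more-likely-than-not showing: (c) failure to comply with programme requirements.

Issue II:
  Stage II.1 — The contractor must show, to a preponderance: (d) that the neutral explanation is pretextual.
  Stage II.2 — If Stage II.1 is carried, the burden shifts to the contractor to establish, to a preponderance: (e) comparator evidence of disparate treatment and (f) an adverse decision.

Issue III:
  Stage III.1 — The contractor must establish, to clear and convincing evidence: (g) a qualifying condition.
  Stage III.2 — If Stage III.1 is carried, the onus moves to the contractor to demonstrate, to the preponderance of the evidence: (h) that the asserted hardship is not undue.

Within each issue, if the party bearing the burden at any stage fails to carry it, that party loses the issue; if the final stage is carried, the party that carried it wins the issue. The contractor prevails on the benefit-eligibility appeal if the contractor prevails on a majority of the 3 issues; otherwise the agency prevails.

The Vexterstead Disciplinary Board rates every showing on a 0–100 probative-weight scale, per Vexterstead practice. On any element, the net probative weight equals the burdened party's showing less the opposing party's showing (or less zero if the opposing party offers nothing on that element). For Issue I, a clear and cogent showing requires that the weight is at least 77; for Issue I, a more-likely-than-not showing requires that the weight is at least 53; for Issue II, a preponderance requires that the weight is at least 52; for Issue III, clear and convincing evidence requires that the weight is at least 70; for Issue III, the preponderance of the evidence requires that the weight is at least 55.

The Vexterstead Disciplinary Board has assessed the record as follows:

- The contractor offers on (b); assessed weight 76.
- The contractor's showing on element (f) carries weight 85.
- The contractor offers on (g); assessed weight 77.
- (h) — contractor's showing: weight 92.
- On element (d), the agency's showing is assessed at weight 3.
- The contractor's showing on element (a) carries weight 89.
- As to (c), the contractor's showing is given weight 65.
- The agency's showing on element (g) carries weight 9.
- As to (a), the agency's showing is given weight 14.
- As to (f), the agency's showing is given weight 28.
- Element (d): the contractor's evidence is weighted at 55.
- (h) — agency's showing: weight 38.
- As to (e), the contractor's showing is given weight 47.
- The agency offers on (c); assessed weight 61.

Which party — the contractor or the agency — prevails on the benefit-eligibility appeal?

agency

— Issue I —
Stage I.1 — burden on contractor; standard: a clear and cogent showing (weight is at least 77).
    (a): 89 − 14 = 75 < 77 [not met]
    (b): 76 < 77 [not met]
  Not every element is met, so the contractor fails to carry Stage I.1.
The analysis ends at Stage I.1; the agency prevails on this issue.
— Issue II —
Stage II.1 — burden on contractor; standard: a preponderance (weight is at least 52).
    (d): 55 − 3 = 52 ≥ 52 [met]
  Stage II.1 carried; the burden remains with the contractor.
Stage II.2 — burden on contractor; standard: a preponderance (weight is at least 52).
    (e): 47 < 52 [not met]
    (f): 85 − 28 = 57 ≥ 52 [met]
  Not every element is met, so the contractor fails to carry Stage II.2.
The analysis ends at Stage II.2; the agency prevails on this issue.
— Issue III —
Stage III.1 — burden on contractor; standard: clear and convincing evidence (weight is at least 70).
    (g): 77 − 9 = 68 < 70 [not met]
  The contractor does not carry Stage III.1.
The analysis ends at Stage III.1; the agency prevails on this issue.
Per-issue: Issue I → agency; Issue II → agency; Issue III → agency. The contractor must prevail on a majority of issues; overall, the agency prevails.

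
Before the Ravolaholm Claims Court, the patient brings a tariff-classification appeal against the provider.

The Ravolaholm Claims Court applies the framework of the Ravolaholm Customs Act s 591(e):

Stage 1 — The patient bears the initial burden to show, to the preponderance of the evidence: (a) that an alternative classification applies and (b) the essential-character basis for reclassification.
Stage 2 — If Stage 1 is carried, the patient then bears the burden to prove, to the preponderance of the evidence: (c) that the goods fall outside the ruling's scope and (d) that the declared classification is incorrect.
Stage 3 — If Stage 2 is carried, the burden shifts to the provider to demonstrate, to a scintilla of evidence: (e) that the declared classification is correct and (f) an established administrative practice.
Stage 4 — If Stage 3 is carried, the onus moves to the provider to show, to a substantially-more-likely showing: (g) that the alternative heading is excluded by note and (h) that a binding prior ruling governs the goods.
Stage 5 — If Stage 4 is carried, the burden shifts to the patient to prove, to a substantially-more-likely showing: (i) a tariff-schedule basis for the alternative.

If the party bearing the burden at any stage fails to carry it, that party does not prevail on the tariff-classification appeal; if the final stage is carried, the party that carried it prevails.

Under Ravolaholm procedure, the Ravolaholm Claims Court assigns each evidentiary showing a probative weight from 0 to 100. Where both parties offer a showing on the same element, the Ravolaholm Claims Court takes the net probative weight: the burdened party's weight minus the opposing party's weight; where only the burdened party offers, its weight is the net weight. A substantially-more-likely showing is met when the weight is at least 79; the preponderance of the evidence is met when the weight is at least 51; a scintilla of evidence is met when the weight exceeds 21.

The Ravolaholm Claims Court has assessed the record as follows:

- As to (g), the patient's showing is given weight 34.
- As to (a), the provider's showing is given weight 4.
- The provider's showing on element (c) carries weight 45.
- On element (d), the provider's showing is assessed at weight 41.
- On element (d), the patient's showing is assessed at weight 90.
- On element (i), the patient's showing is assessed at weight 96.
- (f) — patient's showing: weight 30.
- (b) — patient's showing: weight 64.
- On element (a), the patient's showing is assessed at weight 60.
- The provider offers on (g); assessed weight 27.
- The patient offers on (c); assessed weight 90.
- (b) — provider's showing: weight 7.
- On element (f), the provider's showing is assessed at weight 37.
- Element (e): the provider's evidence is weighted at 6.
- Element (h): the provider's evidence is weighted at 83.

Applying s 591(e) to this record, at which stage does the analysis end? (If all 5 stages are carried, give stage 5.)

stage 2

Stage 1 (patient, the preponderance of the evidence, weight is at least 51): (a) net 60−4=56 ≥ 51 — meets; (b) net 64−7=57 ≥ 51 — meets.
  All elements met. The patient retains the burden for Stage 2.
Stage 2 (patient, the preponderance of the evidence, weight is at least 51): (c) net 90−45=45 < 51 — fails; (d) net 90−41=49 < 51 — fails.
  Not every element is met, so the patient fails to carry Stage 2.
So the provider prevails.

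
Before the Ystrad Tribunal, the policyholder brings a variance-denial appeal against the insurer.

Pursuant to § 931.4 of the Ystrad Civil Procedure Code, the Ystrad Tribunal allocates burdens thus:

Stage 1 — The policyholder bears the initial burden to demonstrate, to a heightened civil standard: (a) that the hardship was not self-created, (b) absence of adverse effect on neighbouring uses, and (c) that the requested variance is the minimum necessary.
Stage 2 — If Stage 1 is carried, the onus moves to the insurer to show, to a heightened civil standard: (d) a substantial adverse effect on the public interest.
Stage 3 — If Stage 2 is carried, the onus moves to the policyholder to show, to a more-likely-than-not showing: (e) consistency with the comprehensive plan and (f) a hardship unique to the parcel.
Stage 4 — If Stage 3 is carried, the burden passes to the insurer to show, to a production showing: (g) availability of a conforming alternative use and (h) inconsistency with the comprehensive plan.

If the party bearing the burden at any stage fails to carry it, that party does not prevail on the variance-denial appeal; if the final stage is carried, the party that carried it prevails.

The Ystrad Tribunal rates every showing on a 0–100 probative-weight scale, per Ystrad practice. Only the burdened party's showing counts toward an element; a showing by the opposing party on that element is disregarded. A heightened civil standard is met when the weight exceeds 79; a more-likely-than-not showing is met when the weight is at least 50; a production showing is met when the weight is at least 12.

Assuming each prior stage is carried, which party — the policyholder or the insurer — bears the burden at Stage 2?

insurer

Stage 2's rule assigns the burden to the insurer (to a heightened civil standard).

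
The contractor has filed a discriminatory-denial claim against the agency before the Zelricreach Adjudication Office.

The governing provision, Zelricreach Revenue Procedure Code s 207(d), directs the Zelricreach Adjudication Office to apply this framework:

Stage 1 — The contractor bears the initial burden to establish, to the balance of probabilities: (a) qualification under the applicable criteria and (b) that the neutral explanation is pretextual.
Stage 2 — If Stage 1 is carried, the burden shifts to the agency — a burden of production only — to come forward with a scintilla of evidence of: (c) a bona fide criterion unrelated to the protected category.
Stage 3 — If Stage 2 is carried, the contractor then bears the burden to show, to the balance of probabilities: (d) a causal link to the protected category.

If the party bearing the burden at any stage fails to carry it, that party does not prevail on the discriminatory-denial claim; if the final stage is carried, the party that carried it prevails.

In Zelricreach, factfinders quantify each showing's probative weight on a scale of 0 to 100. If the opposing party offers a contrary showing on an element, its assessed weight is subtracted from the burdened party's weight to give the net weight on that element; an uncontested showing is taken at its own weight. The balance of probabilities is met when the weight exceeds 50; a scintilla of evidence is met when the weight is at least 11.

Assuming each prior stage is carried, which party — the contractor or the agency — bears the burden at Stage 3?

contractor

Stage 3's rule assigns the burden to the contractor (to the balance of probabilities).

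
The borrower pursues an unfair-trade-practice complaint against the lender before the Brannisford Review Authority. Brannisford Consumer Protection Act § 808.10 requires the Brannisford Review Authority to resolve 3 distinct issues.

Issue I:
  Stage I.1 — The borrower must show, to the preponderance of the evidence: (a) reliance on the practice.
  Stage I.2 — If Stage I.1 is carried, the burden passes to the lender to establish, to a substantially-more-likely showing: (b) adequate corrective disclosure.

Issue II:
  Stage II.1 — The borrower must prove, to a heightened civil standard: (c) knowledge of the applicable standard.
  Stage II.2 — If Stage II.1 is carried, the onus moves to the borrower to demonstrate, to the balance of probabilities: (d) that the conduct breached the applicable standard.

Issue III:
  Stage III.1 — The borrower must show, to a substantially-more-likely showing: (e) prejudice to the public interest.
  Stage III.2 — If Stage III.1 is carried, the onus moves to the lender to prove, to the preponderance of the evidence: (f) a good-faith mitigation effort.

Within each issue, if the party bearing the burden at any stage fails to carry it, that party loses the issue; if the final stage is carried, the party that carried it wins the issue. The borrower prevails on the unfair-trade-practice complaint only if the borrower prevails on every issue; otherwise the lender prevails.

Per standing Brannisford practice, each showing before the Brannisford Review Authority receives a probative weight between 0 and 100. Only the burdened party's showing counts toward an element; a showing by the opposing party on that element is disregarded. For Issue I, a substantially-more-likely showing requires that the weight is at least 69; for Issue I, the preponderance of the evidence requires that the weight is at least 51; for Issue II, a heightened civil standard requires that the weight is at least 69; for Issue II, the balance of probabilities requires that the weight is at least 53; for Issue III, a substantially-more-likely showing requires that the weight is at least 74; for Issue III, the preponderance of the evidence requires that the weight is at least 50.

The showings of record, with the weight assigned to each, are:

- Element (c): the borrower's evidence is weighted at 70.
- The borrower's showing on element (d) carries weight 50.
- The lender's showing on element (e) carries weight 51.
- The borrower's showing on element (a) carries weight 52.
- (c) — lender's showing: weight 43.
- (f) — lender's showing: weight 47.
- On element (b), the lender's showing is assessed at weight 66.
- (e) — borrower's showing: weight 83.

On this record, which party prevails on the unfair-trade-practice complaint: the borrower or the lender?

lender

— Issue I —
Stage I.1 (borrower, the preponderance of the evidence, weight is at least 51): (a) 52 ≥ 51 — meets.
  Stage I.1 carried; the burden shifts to the lender.
Stage I.2 (lender, a substantially-more-likely showing, weight is at least 69): (b) 66 < 69 — fails.
  Not every element is met, so the lender fails to carry Stage I.2.
So the borrower prevails on this issue.
— Issue II —
Stage II.1 (borrower, a heightened civil standard, weight is at least 69): (c) 70 (lender's 43 disregarded) ≥ 69 — meets.
  All elements met. The borrower retains the burden for Stage II.2.
Stage II.2 (borrower, the balance of probabilities, weight is at least 53): (d) 50 < 53 — fails.
  Not every element is met, so the borrower fails to carry Stage II.2.
So the lender prevails on this issue.
— Issue III —
At Stage III.1 the borrower must meet a substantially-more-likely showing (weight is at least 74): on (e) the weight is 83 (the lender's 51 is given no effect), ≥ 74, so (e) meets the standard.
  All elements met. The burden passes to the lender.
At Stage III.2 the lender must meet the preponderance of the evidence (weight is at least 50): on (f) the weight is 47, which does not reach 50, so (f) does not meet the standard.
  The lender does not carry Stage III.2.
The borrower prevails on this issue.
Per-issue: Issue I → borrower; Issue II → lender; Issue III → borrower. The borrower must prevail on every issue; overall, the lender prevails.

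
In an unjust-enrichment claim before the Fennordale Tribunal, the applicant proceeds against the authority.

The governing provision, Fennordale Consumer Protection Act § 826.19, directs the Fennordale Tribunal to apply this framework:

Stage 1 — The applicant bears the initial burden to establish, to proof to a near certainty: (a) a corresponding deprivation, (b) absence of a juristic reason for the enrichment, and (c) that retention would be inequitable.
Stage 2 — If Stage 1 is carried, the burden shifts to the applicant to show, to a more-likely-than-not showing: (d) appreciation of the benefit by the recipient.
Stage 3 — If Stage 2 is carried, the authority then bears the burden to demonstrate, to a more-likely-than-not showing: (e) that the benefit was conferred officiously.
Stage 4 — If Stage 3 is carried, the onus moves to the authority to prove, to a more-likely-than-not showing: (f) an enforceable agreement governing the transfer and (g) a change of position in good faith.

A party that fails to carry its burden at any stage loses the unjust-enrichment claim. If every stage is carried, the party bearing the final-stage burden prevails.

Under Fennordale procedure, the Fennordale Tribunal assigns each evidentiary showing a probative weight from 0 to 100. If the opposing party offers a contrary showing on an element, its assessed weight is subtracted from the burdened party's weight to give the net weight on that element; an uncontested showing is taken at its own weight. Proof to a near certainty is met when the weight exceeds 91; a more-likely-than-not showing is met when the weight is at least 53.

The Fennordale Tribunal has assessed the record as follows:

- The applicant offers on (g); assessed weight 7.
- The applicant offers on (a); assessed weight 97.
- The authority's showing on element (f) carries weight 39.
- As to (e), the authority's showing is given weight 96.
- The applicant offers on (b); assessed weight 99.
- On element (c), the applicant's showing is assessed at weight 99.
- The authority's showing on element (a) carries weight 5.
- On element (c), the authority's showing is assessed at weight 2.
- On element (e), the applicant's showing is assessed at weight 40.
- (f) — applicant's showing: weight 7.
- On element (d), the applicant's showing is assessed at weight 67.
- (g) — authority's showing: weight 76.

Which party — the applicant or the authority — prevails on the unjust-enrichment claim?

applicant

At Stage 1 the applicant must meet proof to a near certainty (weight exceeds 91): on (a) the weight is 97 less the opposing 5 gives net 92, > 91, so (a) meets the standard; on (b) the weight is 99, which does exceed 91, so (b) meets the standard; on (c) the weight is 99 less the opposing 2 gives net 97, which does exceed 91, so (c) meets the standard.
  All elements met. The applicant retains the burden for Stage 2.
At Stage 2 the applicant must meet a more-likely-than-not showing (weight is at least 53): on (d) the weight is 67, ≥ 53, so (d) meets the standard.
  All elements met. The burden passes to the authority.
At Stage 3 the authority must meet a more-likely-than-not showing (weight is at least 53): on (e) the weight is 96 less the opposing 40 gives net 56, ≥ 53, so (e) meets the standard.
  Stage 3 is satisfied; the authority continues to bear the burden.
At Stage 4 the authority must meet a more-likely-than-not showing (weight is at least 53): on (f) the weight is 39 less the opposing 7 gives net 32, which does not reach 53, so (f) does not meet the standard; on (g) the weight is 76 less the opposing 7 gives net 69, ≥ 53, so (g) meets the standard.
  The authority does not carry Stage 4.
The applicant prevails.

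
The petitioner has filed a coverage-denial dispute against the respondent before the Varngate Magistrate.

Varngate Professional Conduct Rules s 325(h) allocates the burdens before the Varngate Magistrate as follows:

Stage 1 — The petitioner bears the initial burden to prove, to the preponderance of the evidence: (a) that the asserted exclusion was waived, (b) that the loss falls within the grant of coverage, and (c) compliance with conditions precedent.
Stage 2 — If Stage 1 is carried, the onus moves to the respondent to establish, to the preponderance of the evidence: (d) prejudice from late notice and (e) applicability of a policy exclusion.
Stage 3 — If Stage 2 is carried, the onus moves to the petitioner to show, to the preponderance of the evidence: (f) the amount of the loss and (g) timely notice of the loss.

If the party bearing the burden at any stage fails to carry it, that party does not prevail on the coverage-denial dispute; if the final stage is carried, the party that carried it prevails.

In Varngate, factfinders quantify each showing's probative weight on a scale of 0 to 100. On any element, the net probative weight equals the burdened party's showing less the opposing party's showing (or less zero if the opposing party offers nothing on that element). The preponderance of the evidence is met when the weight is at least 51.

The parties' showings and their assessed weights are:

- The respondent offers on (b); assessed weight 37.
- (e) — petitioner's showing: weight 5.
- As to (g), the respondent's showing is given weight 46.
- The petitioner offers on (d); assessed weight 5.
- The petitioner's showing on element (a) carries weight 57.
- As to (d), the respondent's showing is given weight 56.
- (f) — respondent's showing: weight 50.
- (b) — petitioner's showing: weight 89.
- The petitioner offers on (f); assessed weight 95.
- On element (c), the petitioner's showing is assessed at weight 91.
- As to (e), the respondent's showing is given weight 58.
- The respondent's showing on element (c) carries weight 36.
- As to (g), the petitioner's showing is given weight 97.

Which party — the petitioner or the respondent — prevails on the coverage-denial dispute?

At Stage 1 the petitioner must meet the preponderance of the evidence (weight is at least 51): on (a) the weight is 57, ≥ 51, so (a) meets the standard; on (b) the weight is 89 less the opposing 37 gives net 52, which does reach 51, so (b) meets the standard; on (c) the weight is 91 less the opposing 36 gives net 55, ≥ 51, so (c) meets the standard.
  The petitioner carries Stage 1; the respondent now bears the burden.
At Stage 2 the respondent must meet the preponderance of the evidence (weight is at least 51): on (d) the weight is 56 less the opposing 5 gives net 51, ≥ 51, so (d) meets the standard; on (e) the weight is 58 less the opposing 5 gives net 53, which does reach 51, so (e) meets the standard.
  Stage 2 carried; the burden shifts to the petitioner.
At Stage 3 the petitioner must meet the preponderance of the evidence (weight is at least 51): on (f) the weight is 95 less the opposing 50 gives net 45, which does not reach 51, so (f) does not meet the standard; on (g) the weight is 97 less the opposing 46 gives net 51, which does reach 51, so (g) meets the standard.
  Not every element is met, so the petitioner fails to carry Stage 3.
The respondent prevails.

respondent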